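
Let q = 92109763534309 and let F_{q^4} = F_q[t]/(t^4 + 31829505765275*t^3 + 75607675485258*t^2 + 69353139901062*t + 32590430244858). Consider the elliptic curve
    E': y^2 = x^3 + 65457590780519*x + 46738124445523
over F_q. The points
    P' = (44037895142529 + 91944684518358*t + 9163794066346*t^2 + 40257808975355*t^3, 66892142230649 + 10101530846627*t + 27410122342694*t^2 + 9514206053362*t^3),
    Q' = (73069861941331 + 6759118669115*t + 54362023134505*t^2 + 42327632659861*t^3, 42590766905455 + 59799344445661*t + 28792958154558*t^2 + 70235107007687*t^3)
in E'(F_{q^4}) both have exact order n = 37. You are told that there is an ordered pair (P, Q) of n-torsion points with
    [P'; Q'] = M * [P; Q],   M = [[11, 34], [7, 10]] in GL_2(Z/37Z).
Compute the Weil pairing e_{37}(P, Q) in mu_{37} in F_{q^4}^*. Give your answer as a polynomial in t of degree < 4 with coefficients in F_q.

e_{37}(aP+bQ,cP+dQ) = e_{37}(P,Q)^(ad-bc); with (a,b,c,d)=(11,34,7,10) this gives the det-37 law.
So e_{37}(P,Q) = e_{37}(P',Q')^{13}, since 20*13 = 1 mod 37.
Build f_{37,P'} and f_{37,Q'} via the 6-bit ladder of 37=100101_2; evaluate at shifted divisors; quotient in F_{92109763534309^4}.
So e_{37}(P',Q') = 11143104412826 + 80991493782875*t + 13903155934606*t^2 + 21748723878141*t^3.
Raise to 13: e(P,Q) = 66285679871367 + 13013682112696*t + 36483122569630*t^2 + 76816601810850*t^3 in mu_{37}.

66285679871367 + 13013682112696*t + 36483122569630*t^2 + 76816601810850*t^3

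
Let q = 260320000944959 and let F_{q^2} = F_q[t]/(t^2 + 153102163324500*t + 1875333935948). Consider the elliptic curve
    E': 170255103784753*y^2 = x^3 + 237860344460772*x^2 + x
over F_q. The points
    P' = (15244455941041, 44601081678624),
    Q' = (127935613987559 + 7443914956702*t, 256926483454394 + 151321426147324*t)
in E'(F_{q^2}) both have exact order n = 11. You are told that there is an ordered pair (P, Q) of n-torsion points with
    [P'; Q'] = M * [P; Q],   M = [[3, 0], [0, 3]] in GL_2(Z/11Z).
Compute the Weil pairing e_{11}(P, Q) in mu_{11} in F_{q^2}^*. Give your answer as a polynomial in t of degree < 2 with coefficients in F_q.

234525762422855 + 72696267281242*t

Since e_{11}(P,P)=e_{11}(Q,Q)=1 and e_{11}(Q,P)=e_{11}(P,Q)^{-1}, expanding e_{11}(3*P,3*Q) leaves e(P,Q)^det(M).
Inverting 9 mod 11: 5. Thus e_{11}(P,Q) = e(P',Q')^{5}.
Set x_W=4620989758698*u+50851498618654, y_W=4620989758698*v; then E': y_W^2=x_W^3+45356211975255*x_W+167712807753431.
Build f_{11,P'} and f_{11,Q'} via the 4-bit ladder of 11=1011_2; evaluate at shifted divisors; quotient in F_{260320000944959^2}.
e_{11}(P',Q') = 74675490444428 + 181031872783992*t.
Thus e_{11}(P,Q) = 234525762422855 + 72696267281242*t.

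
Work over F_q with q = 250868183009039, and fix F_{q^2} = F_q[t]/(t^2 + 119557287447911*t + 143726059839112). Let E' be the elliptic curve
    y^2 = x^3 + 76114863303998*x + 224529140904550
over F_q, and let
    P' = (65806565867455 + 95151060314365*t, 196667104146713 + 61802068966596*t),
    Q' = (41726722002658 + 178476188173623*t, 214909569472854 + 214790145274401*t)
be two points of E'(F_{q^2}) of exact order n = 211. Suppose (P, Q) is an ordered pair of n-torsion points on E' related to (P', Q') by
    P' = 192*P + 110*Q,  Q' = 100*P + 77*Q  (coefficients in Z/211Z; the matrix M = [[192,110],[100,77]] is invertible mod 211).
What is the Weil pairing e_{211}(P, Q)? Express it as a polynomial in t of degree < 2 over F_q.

e_{211} is bilinear + alternating on E[211], so e_{211}(192*P + 110*Q, 100*P + 77*Q) = e_{211}(P,Q)^(192*77-110*100).
Inverting 197 mod 211: 15. Thus e_{211}(P,Q) = e(P',Q')^{15}.
Build f_{211,P'} and f_{211,Q'} via the 8-bit ladder of 211=11010011_2; evaluate at shifted divisors; quotient in F_{250868183009039^2}.
f_P(D_Q)/f_Q(D_P) = 218796328099813 + 231167650220971*t.
(218796328099813 + 231167650220971*t)^{15} mod (250868183009039,f) = 243881403383142 + 188230700696986*t.

243881403383142 + 188230700696986*t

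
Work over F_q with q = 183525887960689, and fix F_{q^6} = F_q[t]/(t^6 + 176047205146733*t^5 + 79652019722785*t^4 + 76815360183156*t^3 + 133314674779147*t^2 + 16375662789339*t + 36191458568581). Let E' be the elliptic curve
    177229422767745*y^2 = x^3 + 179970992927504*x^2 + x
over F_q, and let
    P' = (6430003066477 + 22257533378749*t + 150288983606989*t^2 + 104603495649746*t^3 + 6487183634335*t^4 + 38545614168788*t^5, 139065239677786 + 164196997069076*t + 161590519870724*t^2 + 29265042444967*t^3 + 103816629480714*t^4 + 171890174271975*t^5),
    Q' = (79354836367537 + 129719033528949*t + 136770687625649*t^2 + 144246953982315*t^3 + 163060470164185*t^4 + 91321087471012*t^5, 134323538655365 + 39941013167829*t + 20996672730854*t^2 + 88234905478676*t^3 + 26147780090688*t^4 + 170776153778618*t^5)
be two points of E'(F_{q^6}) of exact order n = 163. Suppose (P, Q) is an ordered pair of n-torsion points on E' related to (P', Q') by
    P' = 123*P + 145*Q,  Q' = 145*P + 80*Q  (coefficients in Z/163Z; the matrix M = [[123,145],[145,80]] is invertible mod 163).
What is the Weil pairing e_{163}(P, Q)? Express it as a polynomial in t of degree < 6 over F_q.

e_{163} is bilinear + alternating on E[163], so e_{163}(123*P + 145*Q, 145*P + 80*Q) = e_{163}(P,Q)^(123*80-145*145).
Hence e(P,Q) = e(P',Q')^{71} where 71 = 62^{-1} mod 163.
Undo Montgomery via alpha=164929408768124, beta=27742010342924: (a',b')=(35698607377399,158823230880344) over F_{183525887960689}.
8-bit Miller (10100011) on E'/F_{183525887960689} with a'=35698607377399, b'=158823230880344: accumulate tangent/chord ratios at Q'+S and P'+S'.
Miller gives e_{163}(P',Q') = 76672459523978 + 29073178946613*t + 138052041768259*t^2 + 55990756907442*t^3 + 160369780569532*t^4 + 157875578502821*t^5 in F_{183525887960689^6}.
Hence e(P,Q) = 5086501414763 + 80821605611811*t + 108733297423952*t^2 + 28805657516180*t^3 + 74064346585058*t^4 + 30040885677170*t^5 in F_{183525887960689^6}^*.

5086501414763 + 80821605611811*t + 108733297423952*t^2 + 28805657516180*t^3 + 74064346585058*t^4 + 30040885677170*t^5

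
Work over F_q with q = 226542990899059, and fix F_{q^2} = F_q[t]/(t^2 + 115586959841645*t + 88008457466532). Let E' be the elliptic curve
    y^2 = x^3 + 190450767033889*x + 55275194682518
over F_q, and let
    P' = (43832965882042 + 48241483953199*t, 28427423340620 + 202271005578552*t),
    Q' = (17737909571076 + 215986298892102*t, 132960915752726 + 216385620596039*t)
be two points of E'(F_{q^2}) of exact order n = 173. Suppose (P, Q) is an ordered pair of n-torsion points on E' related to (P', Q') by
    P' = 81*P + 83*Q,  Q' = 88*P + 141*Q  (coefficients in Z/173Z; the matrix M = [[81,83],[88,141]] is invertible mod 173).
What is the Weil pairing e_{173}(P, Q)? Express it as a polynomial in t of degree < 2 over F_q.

Alternating bilinearity on E[173] (values in mu_{173} in F_{226542990899059^2}) gives e(P',Q') = e(P,Q)^det(M).
det M = 81*141 - 83*88 = 4117 = 138 (mod 173); 138^{-1} = 84 (mod 173).
n = 173 = (10101101)_2 (8 bits, wt 5); accumulate f_{173,P'}(Q'+S)/f_{173,P'}(S) along the 7-step ladder.
Result: e(P',Q') = 30392409159475 + 215880252080205*t.
Raise to 84: e(P,Q) = 57112637616833 + 30504762768029*t in mu_{173}.

57112637616833 + 30504762768029*t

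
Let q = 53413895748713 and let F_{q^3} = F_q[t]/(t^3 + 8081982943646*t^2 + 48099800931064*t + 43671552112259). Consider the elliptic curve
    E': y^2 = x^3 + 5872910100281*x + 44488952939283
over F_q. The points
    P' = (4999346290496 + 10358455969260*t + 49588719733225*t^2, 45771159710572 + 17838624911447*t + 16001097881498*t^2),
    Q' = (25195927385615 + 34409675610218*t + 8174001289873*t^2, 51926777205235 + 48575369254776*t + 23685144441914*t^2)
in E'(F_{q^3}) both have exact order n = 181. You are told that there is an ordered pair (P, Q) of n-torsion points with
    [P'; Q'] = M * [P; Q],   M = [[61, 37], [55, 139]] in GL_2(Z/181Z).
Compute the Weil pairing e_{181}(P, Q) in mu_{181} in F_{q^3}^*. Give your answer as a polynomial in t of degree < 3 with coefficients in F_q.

13138224610353 + 19977375145108*t + 13490534741132*t^2

Since e_{181}(P,P)=e_{181}(Q,Q)=1 and e_{181}(Q,P)=e_{181}(P,Q)^{-1}, expanding e_{181}(61*P + 37*Q,55*P + 139*Q) leaves e(P,Q)^det(M).
det M = 61*139 - 37*55 = 6444 = 109 (mod 181); 109^{-1} = 93 (mod 181).
n = 181 = (10110101)_2 (8 bits, wt 5); accumulate f_{181,P'}(Q'+S)/f_{181,P'}(S) along the 7-step ladder.
The quotient is 3337484546719 + 3029962119818*t + 7799279503070*t^2.
e_{181}(P,Q) = (3337484546719 + 3029962119818*t + 7799279503070*t^2)^{93} = 13138224610353 + 19977375145108*t + 13490534741132*t^2.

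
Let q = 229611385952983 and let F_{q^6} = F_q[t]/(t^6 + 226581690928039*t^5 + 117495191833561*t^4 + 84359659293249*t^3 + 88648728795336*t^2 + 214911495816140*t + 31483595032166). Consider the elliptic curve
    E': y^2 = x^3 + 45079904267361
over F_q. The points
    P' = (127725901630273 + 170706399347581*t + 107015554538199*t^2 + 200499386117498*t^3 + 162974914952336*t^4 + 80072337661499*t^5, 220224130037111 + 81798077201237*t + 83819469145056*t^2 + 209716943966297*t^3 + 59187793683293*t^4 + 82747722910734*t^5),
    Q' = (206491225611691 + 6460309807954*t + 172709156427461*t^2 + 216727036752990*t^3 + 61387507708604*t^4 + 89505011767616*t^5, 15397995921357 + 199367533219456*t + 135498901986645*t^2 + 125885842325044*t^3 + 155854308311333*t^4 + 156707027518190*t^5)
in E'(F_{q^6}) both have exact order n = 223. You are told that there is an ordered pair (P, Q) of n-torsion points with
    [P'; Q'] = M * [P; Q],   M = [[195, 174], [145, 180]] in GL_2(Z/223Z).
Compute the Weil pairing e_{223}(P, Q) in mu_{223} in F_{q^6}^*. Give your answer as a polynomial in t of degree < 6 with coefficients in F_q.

8451314102701 + 100197922465847*t + 95851615793114*t^2 + 175681341650277*t^3 + 37054510044290*t^4 + 46204914987483*t^5

The 223-Weil pairing on E[223] over F_{229611385952983} is alternating-bilinear: e_{223}(P',Q') = e_{223}(P,Q)^det(M).
Hence e(P,Q) = e(P',Q')^{50} where 50 = 58^{-1} mod 223.
Double-and-add over 11011111: 8-1 doublings, 7-1 additions; each step l_{T,T}/v_{2T} or l_{T,P'}/v at Q'+S for random S.
f_P(D_Q)/f_Q(D_P) = 86277223615020 + 146072814498909*t + 75608444372663*t^2 + 10202174942527*t^3 + 174414000083607*t^4 + 61674846607419*t^5.
Hence e(P,Q) = 8451314102701 + 100197922465847*t + 95851615793114*t^2 + 175681341650277*t^3 + 37054510044290*t^4 + 46204914987483*t^5 in F_{229611385952983^6}^*.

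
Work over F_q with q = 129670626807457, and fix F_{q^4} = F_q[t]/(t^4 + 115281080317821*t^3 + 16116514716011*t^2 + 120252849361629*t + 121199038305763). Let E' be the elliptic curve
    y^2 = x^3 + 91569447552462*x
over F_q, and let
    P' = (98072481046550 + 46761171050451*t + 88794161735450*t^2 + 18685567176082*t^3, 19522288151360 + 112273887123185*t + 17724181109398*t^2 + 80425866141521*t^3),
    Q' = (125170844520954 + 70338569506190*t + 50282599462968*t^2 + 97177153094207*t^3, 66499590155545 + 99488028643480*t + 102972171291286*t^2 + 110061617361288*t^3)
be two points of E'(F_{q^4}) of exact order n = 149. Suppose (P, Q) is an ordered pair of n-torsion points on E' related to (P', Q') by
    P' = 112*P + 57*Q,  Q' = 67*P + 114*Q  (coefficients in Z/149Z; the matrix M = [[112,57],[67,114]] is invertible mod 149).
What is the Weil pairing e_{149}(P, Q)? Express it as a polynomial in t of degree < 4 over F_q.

e_{149} is bilinear + alternating on E[149], so e_{149}(112*P + 57*Q, 67*P + 114*Q) = e_{149}(P,Q)^(112*114-57*67).
Inverting 9 mod 149: 116. Thus e_{149}(P,Q) = e(P',Q')^{116}.
8-bit Miller (10010101) on E'/F_{129670626807457} with a'=91569447552462, b'=0: accumulate tangent/chord ratios at Q'+S and P'+S'.
The quotient is 104270212356342 + 53134270178227*t + 9634044878407*t^2 + 65363962859764*t^3.
Finally e_{149}(P,Q) = 40263087406598 + 115821699534177*t + 64514430209058*t^2 + 41894669756613*t^3.

40263087406598 + 115821699534177*t + 64514430209058*t^2 + 41894669756613*t^3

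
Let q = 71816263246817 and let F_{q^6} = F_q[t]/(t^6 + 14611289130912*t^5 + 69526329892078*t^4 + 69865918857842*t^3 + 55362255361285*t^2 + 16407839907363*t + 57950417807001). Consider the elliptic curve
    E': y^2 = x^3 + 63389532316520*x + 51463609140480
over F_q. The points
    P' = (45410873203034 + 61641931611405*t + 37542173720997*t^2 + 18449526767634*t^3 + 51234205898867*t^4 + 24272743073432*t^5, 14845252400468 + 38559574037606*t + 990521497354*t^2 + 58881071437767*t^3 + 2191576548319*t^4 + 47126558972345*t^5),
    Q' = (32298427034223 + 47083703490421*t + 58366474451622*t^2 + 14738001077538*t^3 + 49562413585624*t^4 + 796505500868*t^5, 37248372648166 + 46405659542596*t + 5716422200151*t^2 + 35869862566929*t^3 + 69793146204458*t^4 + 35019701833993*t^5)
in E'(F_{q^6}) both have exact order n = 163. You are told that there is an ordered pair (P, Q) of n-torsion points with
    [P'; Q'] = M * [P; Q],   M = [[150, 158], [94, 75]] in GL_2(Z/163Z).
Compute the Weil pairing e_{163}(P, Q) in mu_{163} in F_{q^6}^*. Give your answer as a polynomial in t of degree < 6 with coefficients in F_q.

1892332020467 + 17594137599925*t + 23226855230068*t^2 + 24975618568187*t^3 + 70485803253043*t^4 + 3802881051078*t^5

e_{163}(aP+bQ,cP+dQ) = e_{163}(P,Q)^(ad-bc); with (a,b,c,d)=(150,158,94,75) this gives the det-163 law.
Hence e(P,Q) = e(P',Q')^{112} where 112 = 147^{-1} mod 163.
Build f_{163,P'} and f_{163,Q'} via the 8-bit ladder of 163=10100011_2; evaluate at shifted divisors; quotient in F_{71816263246817^6}.
The quotient is 56160243189187 + 30203296738496*t + 23197464531067*t^2 + 35220531714931*t^3 + 31120478718706*t^4 + 47666000548277*t^5.
(56160243189187 + 30203296738496*t + 23197464531067*t^2 + 35220531714931*t^3 + 31120478718706*t^4 + 47666000548277*t^5)^{112} mod (71816263246817,f) = 1892332020467 + 17594137599925*t + 23226855230068*t^2 + 24975618568187*t^3 + 70485803253043*t^4 + 3802881051078*t^5.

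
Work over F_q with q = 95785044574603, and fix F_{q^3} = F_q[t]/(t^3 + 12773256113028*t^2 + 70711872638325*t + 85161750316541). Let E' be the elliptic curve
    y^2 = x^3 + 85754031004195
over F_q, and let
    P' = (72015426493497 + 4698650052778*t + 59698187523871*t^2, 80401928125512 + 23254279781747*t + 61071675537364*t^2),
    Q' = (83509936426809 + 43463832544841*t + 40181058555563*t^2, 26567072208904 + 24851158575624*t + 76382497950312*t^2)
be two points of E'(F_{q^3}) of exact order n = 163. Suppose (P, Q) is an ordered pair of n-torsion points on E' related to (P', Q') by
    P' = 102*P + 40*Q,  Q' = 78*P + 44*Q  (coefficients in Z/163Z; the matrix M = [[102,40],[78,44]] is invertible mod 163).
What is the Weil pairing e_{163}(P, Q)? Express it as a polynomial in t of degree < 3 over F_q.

The 163-Weil pairing on E[163] over F_{95785044574603} is alternating-bilinear: e_{163}(P',Q') = e_{163}(P,Q)^det(M).
det(M) mod 163 = 64; its inverse in (Z/163)^* is 135 (check: 64*135 mod 163 = 1).
Double-and-add over 10100011: 8-1 doublings, 4-1 additions; each step l_{T,T}/v_{2T} or l_{T,P'}/v at Q'+S for random S.
So e_{163}(P',Q') = 5704517276439 + 52389816776629*t + 27062079053513*t^2.
Hence e(P,Q) = 24749252278266 + 17480481605375*t + 13022651826192*t^2 in F_{95785044574603^3}^*.

24749252278266 + 17480481605375*t + 13022651826192*t^2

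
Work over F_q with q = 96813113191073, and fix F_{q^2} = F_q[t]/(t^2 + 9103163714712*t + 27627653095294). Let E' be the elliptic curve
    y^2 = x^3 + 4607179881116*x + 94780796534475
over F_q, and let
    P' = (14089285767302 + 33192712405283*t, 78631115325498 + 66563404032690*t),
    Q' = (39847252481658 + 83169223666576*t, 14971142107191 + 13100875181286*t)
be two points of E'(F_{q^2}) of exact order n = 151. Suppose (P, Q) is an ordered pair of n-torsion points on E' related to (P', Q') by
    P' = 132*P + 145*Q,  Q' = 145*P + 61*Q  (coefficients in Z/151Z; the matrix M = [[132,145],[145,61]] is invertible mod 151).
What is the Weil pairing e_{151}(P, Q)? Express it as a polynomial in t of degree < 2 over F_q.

e_{151}(aP+bQ,cP+dQ) = e_{151}(P,Q)^(ad-bc); with (a,b,c,d)=(132,145,145,61) this gives the det-151 law.
132*61 - 145*145 = -12973; reduced mod 151: det = 13, inverse 93.
Run Miller on y^2=x^3+4607179881116*x+94780796534475 over F_{96813113191073}: ladder 10010111 (8 bits); e = f_P(D_Q)/f_Q(D_P).
The quotient is 87574502864805 + 59608988673734*t.
(87574502864805 + 59608988673734*t)^{93} mod (96813113191073,f) = 68007992336436 + 17190765545275*t.

68007992336436 + 17190765545275*t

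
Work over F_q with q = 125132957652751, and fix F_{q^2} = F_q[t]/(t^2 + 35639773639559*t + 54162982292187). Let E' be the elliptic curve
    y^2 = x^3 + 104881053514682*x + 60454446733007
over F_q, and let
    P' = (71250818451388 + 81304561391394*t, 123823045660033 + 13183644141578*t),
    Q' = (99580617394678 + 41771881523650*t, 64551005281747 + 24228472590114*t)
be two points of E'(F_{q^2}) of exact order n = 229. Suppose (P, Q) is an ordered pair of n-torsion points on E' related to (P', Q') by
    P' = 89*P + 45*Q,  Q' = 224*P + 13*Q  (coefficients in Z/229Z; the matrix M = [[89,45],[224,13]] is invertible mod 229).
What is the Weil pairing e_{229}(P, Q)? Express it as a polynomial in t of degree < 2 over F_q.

e_{229} is bilinear + alternating on E[229], so e_{229}(89*P + 45*Q, 224*P + 13*Q) = e_{229}(P,Q)^(89*13-45*224).
Inverting 8 mod 229: 86. Thus e_{229}(P,Q) = e(P',Q')^{86}.
n = 229 = (11100101)_2 (8 bits, wt 5); accumulate f_{229,P'}(Q'+S)/f_{229,P'}(S) along the 7-step ladder.
Result: e(P',Q') = 51778248512059 + 106476823854786*t.
Hence e(P,Q) = 46970933621913 + 84032933587758*t in F_{125132957652751^2}^*.

46970933621913 + 84032933587758*t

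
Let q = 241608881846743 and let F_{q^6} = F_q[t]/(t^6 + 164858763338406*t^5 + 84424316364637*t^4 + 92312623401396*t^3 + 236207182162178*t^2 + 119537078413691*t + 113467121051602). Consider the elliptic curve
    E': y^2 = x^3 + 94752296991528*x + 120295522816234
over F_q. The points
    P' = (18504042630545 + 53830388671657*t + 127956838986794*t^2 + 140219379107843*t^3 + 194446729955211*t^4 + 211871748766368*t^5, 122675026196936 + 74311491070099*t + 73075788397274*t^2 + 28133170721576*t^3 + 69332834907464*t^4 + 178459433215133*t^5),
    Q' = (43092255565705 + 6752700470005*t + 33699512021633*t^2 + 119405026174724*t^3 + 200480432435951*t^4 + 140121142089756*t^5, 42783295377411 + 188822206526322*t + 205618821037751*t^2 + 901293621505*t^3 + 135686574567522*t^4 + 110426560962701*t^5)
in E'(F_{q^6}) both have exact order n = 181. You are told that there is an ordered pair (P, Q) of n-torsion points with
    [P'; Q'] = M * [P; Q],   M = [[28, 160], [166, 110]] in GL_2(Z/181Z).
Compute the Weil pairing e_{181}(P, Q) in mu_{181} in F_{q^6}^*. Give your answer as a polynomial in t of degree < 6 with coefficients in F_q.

The 181-Weil pairing on E[181] over F_{241608881846743} is alternating-bilinear: e_{181}(P',Q') = e_{181}(P,Q)^det(M).
28*110 - 160*166 = -23480; reduced mod 181: det = 50, inverse 105.
n = 181 = (10110101)_2 (8 bits, wt 5); accumulate f_{181,P'}(Q'+S)/f_{181,P'}(S) along the 7-step ladder.
Miller gives e_{181}(P',Q') = 142028060333835 + 185975325909493*t + 239069402663064*t^2 + 11821418698774*t^3 + 105170766741669*t^4 + 130070275323469*t^5 in F_{241608881846743^6}.
Finally e_{181}(P,Q) = 157768299896330 + 58374589335605*t + 51870540014617*t^2 + 241120784353878*t^3 + 211610637580225*t^4 + 161138155851070*t^5.

157768299896330 + 58374589335605*t + 51870540014617*t^2 + 241120784353878*t^3 + 211610637580225*t^4 + 161138155851070*t^5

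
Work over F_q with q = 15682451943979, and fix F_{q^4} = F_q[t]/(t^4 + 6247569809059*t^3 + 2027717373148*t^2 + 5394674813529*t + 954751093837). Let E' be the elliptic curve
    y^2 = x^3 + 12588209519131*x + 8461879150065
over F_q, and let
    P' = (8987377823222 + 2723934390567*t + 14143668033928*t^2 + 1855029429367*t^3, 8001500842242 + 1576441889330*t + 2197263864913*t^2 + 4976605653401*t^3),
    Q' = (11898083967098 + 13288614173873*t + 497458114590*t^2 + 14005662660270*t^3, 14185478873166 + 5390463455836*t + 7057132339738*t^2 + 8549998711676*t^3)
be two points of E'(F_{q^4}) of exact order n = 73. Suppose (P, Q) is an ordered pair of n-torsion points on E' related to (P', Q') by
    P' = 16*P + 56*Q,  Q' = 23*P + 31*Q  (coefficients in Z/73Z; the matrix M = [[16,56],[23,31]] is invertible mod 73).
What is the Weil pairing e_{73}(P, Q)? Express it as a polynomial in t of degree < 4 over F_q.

Since e_{73}(P,P)=e_{73}(Q,Q)=1 and e_{73}(Q,P)=e_{73}(P,Q)^{-1}, expanding e_{73}(16*P + 56*Q,23*P + 31*Q) leaves e(P,Q)^det(M).
Inverting 11 mod 73: 20. Thus e_{73}(P,Q) = e(P',Q')^{20}.
n = 73 = (1001001)_2 (7 bits, wt 3); accumulate f_{73,P'}(Q'+S)/f_{73,P'}(S) along the 6-step ladder.
f_P(D_Q)/f_Q(D_P) = 9558241090941 + 5773873458962*t + 15511153772573*t^2 + 14182641454071*t^3.
(9558241090941 + 5773873458962*t + 15511153772573*t^2 + 14182641454071*t^3)^{20} mod (15682451943979,f) = 11261876994909 + 4015623202606*t + 11446436328383*t^2 + 2208393623183*t^3.

11261876994909 + 4015623202606*t + 11446436328383*t^2 + 2208393623183*t^3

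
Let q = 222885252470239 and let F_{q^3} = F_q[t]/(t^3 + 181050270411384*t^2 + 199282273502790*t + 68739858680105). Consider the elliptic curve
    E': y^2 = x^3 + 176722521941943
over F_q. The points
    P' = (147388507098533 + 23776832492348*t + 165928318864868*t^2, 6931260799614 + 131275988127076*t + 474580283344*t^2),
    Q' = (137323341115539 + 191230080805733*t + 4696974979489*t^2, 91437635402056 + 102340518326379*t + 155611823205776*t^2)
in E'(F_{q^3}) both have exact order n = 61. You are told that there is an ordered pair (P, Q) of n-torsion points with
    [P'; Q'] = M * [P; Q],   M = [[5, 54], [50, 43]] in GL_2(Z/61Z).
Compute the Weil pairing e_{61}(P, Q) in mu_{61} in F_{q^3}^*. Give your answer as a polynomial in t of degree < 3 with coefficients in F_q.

Since e_{61}(P,P)=e_{61}(Q,Q)=1 and e_{61}(Q,P)=e_{61}(P,Q)^{-1}, expanding e_{61}(5*P + 54*Q,50*P + 43*Q) leaves e(P,Q)^det(M).
So e_{61}(P,Q) = e_{61}(P',Q')^{42}, since 16*42 = 1 mod 61.
n = 61 = (111101)_2 (6 bits, wt 5); accumulate f_{61,P'}(Q'+S)/f_{61,P'}(S) along the 5-step ladder.
f_P(D_Q)/f_Q(D_P) = 62547095996548 + 148793196338360*t + 127371578702733*t^2.
Thus e_{61}(P,Q) = 187724801315584 + 190049582008175*t + 20744797526324*t^2.

187724801315584 + 190049582008175*t + 20744797526324*t^2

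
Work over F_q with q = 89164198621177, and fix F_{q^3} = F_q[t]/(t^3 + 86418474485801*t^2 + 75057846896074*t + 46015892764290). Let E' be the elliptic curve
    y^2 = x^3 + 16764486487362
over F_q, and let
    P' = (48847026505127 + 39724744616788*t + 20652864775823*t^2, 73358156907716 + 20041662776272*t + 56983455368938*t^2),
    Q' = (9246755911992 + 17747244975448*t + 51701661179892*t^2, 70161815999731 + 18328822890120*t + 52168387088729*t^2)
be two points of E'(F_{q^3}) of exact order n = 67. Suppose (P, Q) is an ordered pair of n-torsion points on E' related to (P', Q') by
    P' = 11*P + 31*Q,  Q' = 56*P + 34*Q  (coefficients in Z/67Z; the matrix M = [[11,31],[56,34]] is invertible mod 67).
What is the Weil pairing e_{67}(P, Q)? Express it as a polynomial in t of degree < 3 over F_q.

56425669997713 + 27898992375439*t + 54296053290677*t^2

Since e_{67}(P,P)=e_{67}(Q,Q)=1 and e_{67}(Q,P)=e_{67}(P,Q)^{-1}, expanding e_{67}(11*P + 31*Q,56*P + 34*Q) leaves e(P,Q)^det(M).
11*34 - 31*56 = -1362; reduced mod 67: det = 45, inverse 3.
Miller loop for e_{67} over F_{89164198621177^3}: bits of 67 = 1000011; 6 double steps + 2 add steps, l/v at each.
e_{67}(P',Q') = 1056920134369 + 65799271052328*t + 18234792666168*t^2.
Thus e_{67}(P,Q) = 56425669997713 + 27898992375439*t + 54296053290677*t^2.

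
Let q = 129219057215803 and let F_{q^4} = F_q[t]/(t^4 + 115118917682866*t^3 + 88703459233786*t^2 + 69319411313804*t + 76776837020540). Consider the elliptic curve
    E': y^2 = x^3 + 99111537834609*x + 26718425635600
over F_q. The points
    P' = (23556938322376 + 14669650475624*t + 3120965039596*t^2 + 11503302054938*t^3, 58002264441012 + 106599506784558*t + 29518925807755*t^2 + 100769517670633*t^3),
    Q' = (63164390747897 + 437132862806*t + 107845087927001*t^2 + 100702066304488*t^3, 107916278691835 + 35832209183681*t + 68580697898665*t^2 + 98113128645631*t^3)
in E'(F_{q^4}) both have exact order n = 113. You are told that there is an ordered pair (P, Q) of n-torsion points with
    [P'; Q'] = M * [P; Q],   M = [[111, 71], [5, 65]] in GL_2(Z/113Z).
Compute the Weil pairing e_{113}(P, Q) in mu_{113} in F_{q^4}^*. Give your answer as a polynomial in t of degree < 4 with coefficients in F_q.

88047263505218 + 75345939379457*t + 64016250783823*t^2 + 46755148475238*t^3

Under M = [[111,71],[5,65]] in GL_2(Z/113), e_{113}(P',Q') = e_{113}(P,Q)^(111*65-71*5 mod 113).
Hence e(P,Q) = e(P',Q')^{89} where 89 = 80^{-1} mod 113.
7-bit Miller (1110001) on E'/F_{129219057215803} with a'=99111537834609, b'=26718425635600: accumulate tangent/chord ratios at Q'+S and P'+S'.
So e_{113}(P',Q') = 96563227526657 + 23092662065650*t + 115829450194341*t^2 + 46788194981586*t^3.
Thus e_{113}(P,Q) = 88047263505218 + 75345939379457*t + 64016250783823*t^2 + 46755148475238*t^3.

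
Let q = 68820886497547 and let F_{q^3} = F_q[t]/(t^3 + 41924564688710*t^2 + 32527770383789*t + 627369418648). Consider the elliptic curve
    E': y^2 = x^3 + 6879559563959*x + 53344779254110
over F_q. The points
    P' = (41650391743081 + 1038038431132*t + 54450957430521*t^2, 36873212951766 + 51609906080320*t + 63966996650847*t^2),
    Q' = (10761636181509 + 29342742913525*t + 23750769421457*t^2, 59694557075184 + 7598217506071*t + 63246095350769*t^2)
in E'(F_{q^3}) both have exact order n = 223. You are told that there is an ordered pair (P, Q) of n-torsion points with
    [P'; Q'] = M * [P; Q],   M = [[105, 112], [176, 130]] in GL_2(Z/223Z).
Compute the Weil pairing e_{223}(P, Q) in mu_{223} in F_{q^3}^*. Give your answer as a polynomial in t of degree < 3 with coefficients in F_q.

The 223-Weil pairing on E[223] over F_{68820886497547} is alternating-bilinear: e_{223}(P',Q') = e_{223}(P,Q)^det(M).
Hence e(P,Q) = e(P',Q')^{87} where 87 = 182^{-1} mod 223.
Run Miller on y^2=x^3+6879559563959*x+53344779254110 over F_{68820886497547}: ladder 11011111 (8 bits); e = f_P(D_Q)/f_Q(D_P).
Miller gives e_{223}(P',Q') = 55364180059081 + 31800027208345*t + 49996059282266*t^2 in F_{68820886497547^3}.
(55364180059081 + 31800027208345*t + 49996059282266*t^2)^{87} mod (68820886497547,f) = 52093225020900 + 7237371744571*t + 25833898654283*t^2.

52093225020900 + 7237371744571*t + 25833898654283*t^2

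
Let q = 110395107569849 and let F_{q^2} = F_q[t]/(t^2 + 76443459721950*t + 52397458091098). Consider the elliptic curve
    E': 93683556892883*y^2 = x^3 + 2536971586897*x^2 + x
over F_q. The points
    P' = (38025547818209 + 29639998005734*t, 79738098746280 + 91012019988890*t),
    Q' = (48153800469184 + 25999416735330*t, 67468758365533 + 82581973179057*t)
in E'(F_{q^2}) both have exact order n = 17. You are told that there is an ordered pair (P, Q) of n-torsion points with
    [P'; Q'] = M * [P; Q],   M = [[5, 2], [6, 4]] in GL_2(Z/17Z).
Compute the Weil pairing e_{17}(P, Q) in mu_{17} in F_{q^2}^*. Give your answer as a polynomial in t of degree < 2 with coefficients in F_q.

e_{17} is bilinear + alternating on E[17], so e_{17}(5*P + 2*Q, 6*P + 4*Q) = e_{17}(P,Q)^(5*4-2*6).
Hence e(P,Q) = e(P',Q')^{15} where 15 = 8^{-1} mod 17.
(x,y)|->(10570615392022x+34358089731453,10570615392022y) sends E' to y^2=x^3+73461793648927*x+94865116485505.
n = 17 = (10001)_2 (5 bits, wt 2); accumulate f_{17,P'}(Q'+S)/f_{17,P'}(S) along the 4-step ladder.
Result: e(P',Q') = 90322353559565 + 20297159293722*t.
Raise to 15: e(P,Q) = 83327272653102 + 73810594388593*t in mu_{17}.

83327272653102 + 73810594388593*t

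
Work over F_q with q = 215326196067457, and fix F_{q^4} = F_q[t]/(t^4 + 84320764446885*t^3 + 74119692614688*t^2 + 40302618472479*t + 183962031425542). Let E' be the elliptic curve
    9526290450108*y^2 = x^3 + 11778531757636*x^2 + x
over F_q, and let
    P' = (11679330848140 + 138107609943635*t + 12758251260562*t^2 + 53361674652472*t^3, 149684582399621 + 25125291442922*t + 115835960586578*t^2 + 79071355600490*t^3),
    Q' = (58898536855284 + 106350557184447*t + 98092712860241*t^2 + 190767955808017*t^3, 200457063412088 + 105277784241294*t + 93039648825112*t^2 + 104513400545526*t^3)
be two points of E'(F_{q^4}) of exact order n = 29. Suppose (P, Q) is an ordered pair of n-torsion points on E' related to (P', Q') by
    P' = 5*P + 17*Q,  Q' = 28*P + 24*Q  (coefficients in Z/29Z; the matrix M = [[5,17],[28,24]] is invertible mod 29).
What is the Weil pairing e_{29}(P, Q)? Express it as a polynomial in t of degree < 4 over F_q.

179504600473649 + 57947093859437*t + 135907318495556*t^2 + 108375562447147*t^3

Since e_{29}(P,P)=e_{29}(Q,Q)=1 and e_{29}(Q,P)=e_{29}(P,Q)^{-1}, expanding e_{29}(5*P + 17*Q,28*P + 24*Q) leaves e(P,Q)^det(M).
det M = 5*24 - 17*28 = -356 = 21 (mod 29); 21^{-1} = 18 (mod 29).
Set x_W=94262218994970*u+91786637744904, y_W=94262218994970*v; then E': y_W^2=x_W^3+76513176520118*x_W.
Run Miller on y^2=x^3+76513176520118*x over F_{215326196067457}: ladder 11101 (5 bits); e = f_P(D_Q)/f_Q(D_P).
The quotient is 141162472826873 + 389681007616*t + 63382940193918*t^2 + 135980236604929*t^3.
Hence e(P,Q) = 179504600473649 + 57947093859437*t + 135907318495556*t^2 + 108375562447147*t^3 in F_{215326196067457^4}^*.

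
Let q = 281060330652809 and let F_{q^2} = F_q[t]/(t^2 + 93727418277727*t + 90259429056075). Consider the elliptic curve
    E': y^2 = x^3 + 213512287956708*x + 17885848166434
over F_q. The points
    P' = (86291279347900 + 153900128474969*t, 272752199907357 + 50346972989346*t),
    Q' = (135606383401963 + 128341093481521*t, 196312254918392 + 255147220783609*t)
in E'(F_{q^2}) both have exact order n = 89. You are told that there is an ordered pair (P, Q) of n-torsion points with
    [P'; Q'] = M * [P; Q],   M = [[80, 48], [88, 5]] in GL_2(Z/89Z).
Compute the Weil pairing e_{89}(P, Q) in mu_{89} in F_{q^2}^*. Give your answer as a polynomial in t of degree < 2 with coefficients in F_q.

Alternating bilinearity on E[89] (values in mu_{89} in F_{281060330652809^2}) gives e(P',Q') = e(P,Q)^det(M).
det(M) mod 89 = 3; its inverse in (Z/89)^* is 30 (check: 3*30 mod 89 = 1).
n = 89 = (1011001)_2 (7 bits, wt 4); accumulate f_{89,P'}(Q'+S)/f_{89,P'}(S) along the 6-step ladder.
The quotient is 22663556846111 + 45504140969115*t.
Finally e_{89}(P,Q) = 103265488363852 + 12984004128327*t.

103265488363852 + 12984004128327*t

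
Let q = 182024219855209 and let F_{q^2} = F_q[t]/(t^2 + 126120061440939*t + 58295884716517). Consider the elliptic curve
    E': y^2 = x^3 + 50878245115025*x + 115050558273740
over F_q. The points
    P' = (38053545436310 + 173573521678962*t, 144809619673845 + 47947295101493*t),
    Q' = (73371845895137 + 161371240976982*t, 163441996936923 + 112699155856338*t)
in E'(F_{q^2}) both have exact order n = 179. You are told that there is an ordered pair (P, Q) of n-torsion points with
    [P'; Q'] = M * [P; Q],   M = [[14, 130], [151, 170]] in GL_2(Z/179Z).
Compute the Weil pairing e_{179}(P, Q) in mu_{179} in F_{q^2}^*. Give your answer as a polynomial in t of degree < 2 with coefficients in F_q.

Alternating bilinearity on E[179] (values in mu_{179} in F_{182024219855209^2}) gives e(P',Q') = e(P,Q)^det(M).
So e_{179}(P,Q) = e_{179}(P',Q')^{160}, since 113*160 = 1 mod 179.
Build f_{179,P'} and f_{179,Q'} via the 8-bit ladder of 179=10110011_2; evaluate at shifted divisors; quotient in F_{182024219855209^2}.
The quotient is 149677196042081 + 111149758405582*t.
Finally e_{179}(P,Q) = 9840632489172 + 70486032013968*t.

9840632489172 + 70486032013968*t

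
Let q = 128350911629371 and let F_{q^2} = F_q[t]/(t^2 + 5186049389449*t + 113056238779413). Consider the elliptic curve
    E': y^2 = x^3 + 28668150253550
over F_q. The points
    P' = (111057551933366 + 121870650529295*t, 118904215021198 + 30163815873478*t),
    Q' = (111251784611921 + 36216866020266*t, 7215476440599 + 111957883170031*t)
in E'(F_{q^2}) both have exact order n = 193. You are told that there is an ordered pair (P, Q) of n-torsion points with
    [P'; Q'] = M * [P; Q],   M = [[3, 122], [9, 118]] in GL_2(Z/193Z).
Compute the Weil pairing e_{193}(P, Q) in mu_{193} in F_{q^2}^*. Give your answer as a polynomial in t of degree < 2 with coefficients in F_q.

114994061015871 + 38367538701617*t

Under M = [[3,122],[9,118]] in GL_2(Z/193), e_{193}(P',Q') = e_{193}(P,Q)^(3*118-122*9 mod 193).
det(M) mod 193 = 28; its inverse in (Z/193)^* is 131 (check: 28*131 mod 193 = 1).
Run Miller on y^2=x^3+28668150253550 over F_{128350911629371}: ladder 11000001 (8 bits); e = f_P(D_Q)/f_Q(D_P).
Result: e(P',Q') = 60936206838870 + 27097854006065*t.
Finally e_{193}(P,Q) = 114994061015871 + 38367538701617*t.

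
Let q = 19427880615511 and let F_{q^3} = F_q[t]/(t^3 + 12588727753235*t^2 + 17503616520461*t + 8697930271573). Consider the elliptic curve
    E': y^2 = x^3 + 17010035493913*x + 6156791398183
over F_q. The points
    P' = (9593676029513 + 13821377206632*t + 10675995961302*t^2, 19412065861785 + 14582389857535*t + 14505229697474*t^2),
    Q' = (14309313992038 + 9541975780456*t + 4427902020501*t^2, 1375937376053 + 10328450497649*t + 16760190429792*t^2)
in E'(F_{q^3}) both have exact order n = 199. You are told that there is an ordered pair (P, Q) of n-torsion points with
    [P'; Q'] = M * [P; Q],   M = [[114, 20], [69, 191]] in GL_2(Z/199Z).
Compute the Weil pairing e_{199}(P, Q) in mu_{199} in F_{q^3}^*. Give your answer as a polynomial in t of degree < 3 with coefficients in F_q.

e_{199} is bilinear + alternating on E[199], so e_{199}(114*P + 20*Q, 69*P + 191*Q) = e_{199}(P,Q)^(114*191-20*69).
So e_{199}(P,Q) = e_{199}(P',Q')^{85}, since 96*85 = 1 mod 199.
8-bit Miller (11000111) on E'/F_{19427880615511} with a'=17010035493913, b'=6156791398183: accumulate tangent/chord ratios at Q'+S and P'+S'.
f_P(D_Q)/f_Q(D_P) = 11926390756950 + 4864879781092*t + 11938019862083*t^2.
Hence e(P,Q) = 10810511852468 + 12233852769648*t + 939142263804*t^2 in F_{19427880615511^3}^*.

10810511852468 + 12233852769648*t + 939142263804*t^2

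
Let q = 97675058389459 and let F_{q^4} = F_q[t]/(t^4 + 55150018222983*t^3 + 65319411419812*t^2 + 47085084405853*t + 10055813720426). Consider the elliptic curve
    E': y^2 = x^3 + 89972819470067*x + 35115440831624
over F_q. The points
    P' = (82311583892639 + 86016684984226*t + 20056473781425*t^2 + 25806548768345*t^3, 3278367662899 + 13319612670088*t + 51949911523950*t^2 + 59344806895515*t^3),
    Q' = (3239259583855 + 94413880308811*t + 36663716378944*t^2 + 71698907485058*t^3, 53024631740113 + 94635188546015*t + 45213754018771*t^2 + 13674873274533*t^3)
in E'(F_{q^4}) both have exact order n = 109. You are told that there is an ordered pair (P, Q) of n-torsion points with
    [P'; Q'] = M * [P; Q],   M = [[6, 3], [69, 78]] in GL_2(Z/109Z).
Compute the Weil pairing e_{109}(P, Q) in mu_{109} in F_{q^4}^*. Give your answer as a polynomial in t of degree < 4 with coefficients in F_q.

66142964073888 + 70933643624990*t + 67728944385977*t^2 + 44627599152775*t^3

Under M = [[6,3],[69,78]] in GL_2(Z/109), e_{109}(P',Q') = e_{109}(P,Q)^(6*78-3*69 mod 109).
6*78 - 3*69 = 261; reduced mod 109: det = 43, inverse 71.
Double-and-add over 1101101: 7-1 doublings, 5-1 additions; each step l_{T,T}/v_{2T} or l_{T,P'}/v at Q'+S for random S.
e_{109}(P',Q') = 18152855773908 + 76686392726880*t + 45096420495633*t^2 + 20326191424496*t^3.
Raise to 71: e(P,Q) = 66142964073888 + 70933643624990*t + 67728944385977*t^2 + 44627599152775*t^3 in mu_{109}.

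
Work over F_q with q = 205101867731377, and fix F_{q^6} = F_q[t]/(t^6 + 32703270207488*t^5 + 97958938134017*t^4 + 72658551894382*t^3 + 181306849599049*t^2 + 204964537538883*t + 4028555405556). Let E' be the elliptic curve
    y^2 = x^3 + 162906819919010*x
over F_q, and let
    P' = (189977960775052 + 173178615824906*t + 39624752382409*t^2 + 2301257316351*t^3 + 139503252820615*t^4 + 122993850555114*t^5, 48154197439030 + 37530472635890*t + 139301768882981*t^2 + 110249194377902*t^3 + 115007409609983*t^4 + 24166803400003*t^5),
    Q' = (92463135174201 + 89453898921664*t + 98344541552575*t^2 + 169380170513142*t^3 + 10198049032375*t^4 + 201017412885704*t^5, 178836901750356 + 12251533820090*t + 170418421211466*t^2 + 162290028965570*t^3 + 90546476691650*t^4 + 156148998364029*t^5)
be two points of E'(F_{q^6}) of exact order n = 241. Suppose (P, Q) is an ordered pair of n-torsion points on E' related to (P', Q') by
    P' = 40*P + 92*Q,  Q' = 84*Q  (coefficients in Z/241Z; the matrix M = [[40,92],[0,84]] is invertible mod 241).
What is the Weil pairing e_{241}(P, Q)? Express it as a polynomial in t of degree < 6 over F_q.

e_{241} is bilinear + alternating on E[241], so e_{241}(40*P + 92*Q, 84*Q) = e_{241}(P,Q)^(40*84-92*0).
So e_{241}(P,Q) = e_{241}(P',Q')^{86}, since 227*86 = 1 mod 241.
Build f_{241,P'} and f_{241,Q'} via the 8-bit ladder of 241=11110001_2; evaluate at shifted divisors; quotient in F_{205101867731377^6}.
Miller gives e_{241}(P',Q') = 116647134404918 + 129563762672748*t + 159828960475443*t^2 + 77165579436564*t^3 + 99329432207561*t^4 + 186486996713836*t^5 in F_{205101867731377^6}.
Raise to 86: e(P,Q) = 184436824514909 + 84678290469508*t + 190914915528065*t^2 + 204152590361450*t^3 + 17777702817842*t^4 + 55706533104875*t^5 in mu_{241}.

184436824514909 + 84678290469508*t + 190914915528065*t^2 + 204152590361450*t^3 + 17777702817842*t^4 + 55706533104875*t^5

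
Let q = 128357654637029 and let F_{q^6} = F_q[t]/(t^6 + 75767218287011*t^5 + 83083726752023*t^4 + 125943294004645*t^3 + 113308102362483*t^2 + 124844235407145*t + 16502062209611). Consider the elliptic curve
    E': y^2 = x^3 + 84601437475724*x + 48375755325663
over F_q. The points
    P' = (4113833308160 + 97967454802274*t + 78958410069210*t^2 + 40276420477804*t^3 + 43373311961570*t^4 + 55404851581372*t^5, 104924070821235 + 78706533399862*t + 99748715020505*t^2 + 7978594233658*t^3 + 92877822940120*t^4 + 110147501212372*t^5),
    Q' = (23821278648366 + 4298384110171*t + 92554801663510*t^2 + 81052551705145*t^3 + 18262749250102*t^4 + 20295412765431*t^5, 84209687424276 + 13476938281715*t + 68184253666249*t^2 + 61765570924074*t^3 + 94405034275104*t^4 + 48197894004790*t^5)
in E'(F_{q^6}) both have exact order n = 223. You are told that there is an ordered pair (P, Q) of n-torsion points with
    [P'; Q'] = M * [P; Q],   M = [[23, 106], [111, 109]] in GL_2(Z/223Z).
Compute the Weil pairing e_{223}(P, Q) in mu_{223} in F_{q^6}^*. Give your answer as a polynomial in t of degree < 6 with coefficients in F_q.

e_{223} is bilinear + alternating on E[223], so e_{223}(23*P + 106*Q, 111*P + 109*Q) = e_{223}(P,Q)^(23*109-106*111).
Hence e(P,Q) = e(P',Q')^{198} where 198 = 107^{-1} mod 223.
Double-and-add over 11011111: 8-1 doublings, 7-1 additions; each step l_{T,T}/v_{2T} or l_{T,P'}/v at Q'+S for random S.
f_P(D_Q)/f_Q(D_P) = 128088163864922 + 86854898046138*t + 25190058373041*t^2 + 42458932494341*t^3 + 105793481695968*t^4 + 33560911229319*t^5.
Hence e(P,Q) = 97556107062668 + 95222997531438*t + 27276312754160*t^2 + 53886748160955*t^3 + 86382940536312*t^4 + 78037955543605*t^5 in F_{128357654637029^6}^*.

97556107062668 + 95222997531438*t + 27276312754160*t^2 + 53886748160955*t^3 + 86382940536312*t^4 + 78037955543605*t^5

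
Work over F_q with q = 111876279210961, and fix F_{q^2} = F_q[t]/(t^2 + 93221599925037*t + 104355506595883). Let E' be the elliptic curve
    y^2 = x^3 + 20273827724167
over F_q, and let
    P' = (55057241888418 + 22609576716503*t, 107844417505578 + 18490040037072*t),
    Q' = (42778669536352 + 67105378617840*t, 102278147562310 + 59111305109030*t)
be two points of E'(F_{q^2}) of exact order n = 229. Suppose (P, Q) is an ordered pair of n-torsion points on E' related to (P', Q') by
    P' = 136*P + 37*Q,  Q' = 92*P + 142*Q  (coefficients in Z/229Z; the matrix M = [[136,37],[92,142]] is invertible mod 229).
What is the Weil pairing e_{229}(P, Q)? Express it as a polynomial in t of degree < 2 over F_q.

The 229-Weil pairing on E[229] over F_{111876279210961} is alternating-bilinear: e_{229}(P',Q') = e_{229}(P,Q)^det(M).
det(M) mod 229 = 107; its inverse in (Z/229)^* is 122 (check: 107*122 mod 229 = 1).
Double-and-add over 11100101: 8-1 doublings, 5-1 additions; each step l_{T,T}/v_{2T} or l_{T,P'}/v at Q'+S for random S.
Miller gives e_{229}(P',Q') = 98975343591173 + 82868036947904*t in F_{111876279210961^2}.
Raise to 122: e(P,Q) = 87315896691188 + 18905418650913*t in mu_{229}.

87315896691188 + 18905418650913*t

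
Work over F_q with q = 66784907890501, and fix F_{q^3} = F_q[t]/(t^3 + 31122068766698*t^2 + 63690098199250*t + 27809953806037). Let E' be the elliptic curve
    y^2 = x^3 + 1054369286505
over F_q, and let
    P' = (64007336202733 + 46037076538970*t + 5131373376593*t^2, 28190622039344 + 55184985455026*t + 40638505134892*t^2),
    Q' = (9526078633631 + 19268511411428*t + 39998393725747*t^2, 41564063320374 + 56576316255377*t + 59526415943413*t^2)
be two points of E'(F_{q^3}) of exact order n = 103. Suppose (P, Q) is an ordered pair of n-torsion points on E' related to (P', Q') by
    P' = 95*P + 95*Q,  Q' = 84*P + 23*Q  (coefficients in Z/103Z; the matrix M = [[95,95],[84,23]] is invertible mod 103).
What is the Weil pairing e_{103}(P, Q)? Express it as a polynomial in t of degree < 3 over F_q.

51273202104379 + 29937691564643*t + 9830351362590*t^2

Alternating bilinearity on E[103] (values in mu_{103} in F_{66784907890501^3}) gives e(P',Q') = e(P,Q)^det(M).
det M = 95*23 - 95*84 = -5795 = 76 (mod 103); 76^{-1} = 61 (mod 103).
Miller loop for e_{103} over F_{66784907890501^3}: bits of 103 = 1100111; 6 double steps + 4 add steps, l/v at each.
So e_{103}(P',Q') = 58225813991315 + 50182174398957*t + 56864738761500*t^2.
Hence e(P,Q) = 51273202104379 + 29937691564643*t + 9830351362590*t^2 in F_{66784907890501^3}^*.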